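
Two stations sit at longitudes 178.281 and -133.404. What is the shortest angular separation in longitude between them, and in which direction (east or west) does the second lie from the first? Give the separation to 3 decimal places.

48.315° east

Raw difference: -133.404 − 178.281 = -311.685°.
Normalise into (−180°, 180°]: -311.685° + 360° = 48.315°.
Positive ⇒ the second point lies to the east; separation 48.315°.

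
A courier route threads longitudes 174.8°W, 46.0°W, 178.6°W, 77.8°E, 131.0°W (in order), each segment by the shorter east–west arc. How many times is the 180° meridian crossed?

Leg 1: -174.8° → -46.0°, shortest Δλ = 128.8° (east) — does not cross 180°.
Leg 2: -46.0° → -178.6°, shortest Δλ = -132.6° (west) — does not cross 180°.
Leg 3: -178.6° → +77.8°, shortest Δλ = -103.6° (west) — crosses 180°.
Leg 4: +77.8° → -131.0°, shortest Δλ = 151.2° (east) — crosses 180°.
Total crossings: 2.

2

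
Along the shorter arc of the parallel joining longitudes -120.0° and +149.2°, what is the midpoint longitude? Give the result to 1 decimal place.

Signed shortest Δλ from -120.0° to +149.2° is -90.8°.
Midpoint longitude = -120.0° + (-90.8°)/2 = -120.0° − 45.4° = -165.4°.
(The naïve average (-120.0 + +149.2)/2 = 14.6° is on the wrong side of the globe.)

-165.4°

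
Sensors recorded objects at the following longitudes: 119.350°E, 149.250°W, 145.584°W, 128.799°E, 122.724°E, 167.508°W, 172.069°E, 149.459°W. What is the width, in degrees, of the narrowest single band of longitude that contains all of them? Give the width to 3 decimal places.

Sort the longitudes: -167.508°, -149.459°, -149.250°, -145.584°, +119.350°, +122.724°, +128.799°, +172.069°.
Eastward gaps between consecutive values (wrapping around): 18.049°, 0.209°, 3.666°, 264.934°, 3.374°, 6.075°, 43.270°, 20.423°.
Largest gap = 264.934° ⇒ minimal covering band is its complement: 360° − 264.934° = 95.066°.
Band runs from +119.350° eastward to -145.584°, crossing the antimeridian.

95.066°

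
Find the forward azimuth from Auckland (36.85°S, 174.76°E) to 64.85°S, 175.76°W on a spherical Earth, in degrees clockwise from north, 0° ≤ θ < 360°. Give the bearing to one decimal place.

171.6°

Δλ = -175.76 − 174.76 = -350.52°; wrapped into (−180°, 180°]: 9.48°.
θ = atan2( sin Δλ · cos φ₂ , cos φ₁ · sin φ₂ − sin φ₁ · cos φ₂ · cos Δλ )
  = atan2(0.07000, -0.47295) = 171.581° → normalised to [0°, 360°): 171.581°.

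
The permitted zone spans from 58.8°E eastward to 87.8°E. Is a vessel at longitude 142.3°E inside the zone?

Band width going east from +58.8° to +87.8°: ((87.8 − 58.8) mod 360) = 29.0°.
Offset of +142.3° east of the west edge: ((142.3 − 58.8) mod 360) = 83.5°.
83.5° > 29.0° ⇒ outside.

No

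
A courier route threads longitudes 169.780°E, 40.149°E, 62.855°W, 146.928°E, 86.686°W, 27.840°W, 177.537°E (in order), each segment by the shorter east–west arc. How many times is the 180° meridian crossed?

Leg 1: +169.780° → +40.149°, shortest Δλ = -129.631° (west) — does not cross 180°.
Leg 2: +40.149° → -62.855°, shortest Δλ = -103.004° (west) — does not cross 180°.
Leg 3: -62.855° → +146.928°, shortest Δλ = -150.217° (west) — crosses 180°.
Leg 4: +146.928° → -86.686°, shortest Δλ = 126.386° (east) — crosses 180°.
Leg 5: -86.686° → -27.840°, shortest Δλ = 58.846° (east) — does not cross 180°.
Leg 6: -27.840° → +177.537°, shortest Δλ = -154.623° (west) — crosses 180°.
Total crossings: 3.

3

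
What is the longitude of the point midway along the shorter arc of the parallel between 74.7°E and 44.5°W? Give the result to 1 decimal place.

15.1°E

Signed shortest Δλ from +74.7° to -44.5° is -119.2°.
Midpoint longitude = +74.7° + (-119.2°)/2 = +74.7° − 59.6° = +15.1°.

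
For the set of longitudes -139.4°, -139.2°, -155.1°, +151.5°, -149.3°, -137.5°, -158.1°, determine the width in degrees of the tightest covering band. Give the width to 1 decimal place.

Sort the longitudes: -158.1°, -155.1°, -149.3°, -139.4°, -139.2°, -137.5°, +151.5°.
Eastward gaps between consecutive values (wrapping around): 3.0°, 5.8°, 9.9°, 0.2°, 1.7°, 289.0°, 50.4°.
Largest gap = 289.0° ⇒ minimal covering band is its complement: 360° − 289.0° = 71.0°.
Band runs from +151.5° eastward to -137.5°, crossing the antimeridian.

71.0°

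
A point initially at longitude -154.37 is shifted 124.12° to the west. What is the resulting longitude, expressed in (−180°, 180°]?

+81.51°

Start at -154.37°; shift −124.12° → -278.49°.
-278.49° lies outside (−180°, 180°]; add 360° → +81.51°.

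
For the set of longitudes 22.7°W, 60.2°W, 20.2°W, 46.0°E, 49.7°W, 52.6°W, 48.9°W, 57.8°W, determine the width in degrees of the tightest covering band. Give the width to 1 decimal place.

106.2°

Sort the longitudes: -60.2°, -57.8°, -52.6°, -49.7°, -48.9°, -22.7°, -20.2°, +46.0°.
Eastward gaps between consecutive values (wrapping around): 2.4°, 5.2°, 2.9°, 0.8°, 26.2°, 2.5°, 66.2°, 253.8°.
Largest gap = 253.8° ⇒ minimal covering band is its complement: 360° − 253.8° = 106.2°.
Band runs from -60.2° eastward to +46.0°.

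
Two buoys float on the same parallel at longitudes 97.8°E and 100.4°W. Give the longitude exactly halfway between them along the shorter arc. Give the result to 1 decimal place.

Signed shortest Δλ from +97.8° to -100.4° is +161.8°.
Midpoint longitude = +97.8° + (+161.8°)/2 = +97.8° + 80.9° = +178.7°.
(The naïve average (+97.8 + -100.4)/2 = -1.3° is on the wrong side of the globe.)

178.7°E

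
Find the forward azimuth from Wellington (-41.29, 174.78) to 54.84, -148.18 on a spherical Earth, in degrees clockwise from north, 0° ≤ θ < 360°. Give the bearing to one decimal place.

Δλ = -148.18 − 174.78 = -322.96°; wrapped into (−180°, 180°]: 37.04°.
θ = atan2( sin Δλ · cos φ₂ , cos φ₁ · sin φ₂ − sin φ₁ · cos φ₂ · cos Δλ )
  = atan2(0.34688, 0.91761) = 20.708° → normalised to [0°, 360°): 20.708°.

20.7°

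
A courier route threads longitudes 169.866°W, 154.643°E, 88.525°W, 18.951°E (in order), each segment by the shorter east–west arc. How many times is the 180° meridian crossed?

Leg 1: -169.866° → +154.643°, shortest Δλ = -35.491° (west) — crosses 180°.
Leg 2: +154.643° → -88.525°, shortest Δλ = 116.832° (east) — crosses 180°.
Leg 3: -88.525° → +18.951°, shortest Δλ = 107.476° (east) — does not cross 180°.
Total crossings: 2.

2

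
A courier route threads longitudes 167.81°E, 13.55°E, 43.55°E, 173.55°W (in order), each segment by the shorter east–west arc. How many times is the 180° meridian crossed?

Leg 1: +167.81° → +13.55°, shortest Δλ = -154.26° (west) — does not cross 180°.
Leg 2: +13.55° → +43.55°, shortest Δλ = 30.0° (east) — does not cross 180°.
Leg 3: +43.55° → -173.55°, shortest Δλ = 142.9° (east) — crosses 180°.
Total crossings: 1.

1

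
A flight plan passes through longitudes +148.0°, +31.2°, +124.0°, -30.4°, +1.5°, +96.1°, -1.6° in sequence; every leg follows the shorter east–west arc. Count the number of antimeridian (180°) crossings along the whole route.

0

Leg 1: +148.0° → +31.2°, shortest Δλ = -116.8° (west) — does not cross 180°.
Leg 2: +31.2° → +124.0°, shortest Δλ = 92.8° (east) — does not cross 180°.
Leg 3: +124.0° → -30.4°, shortest Δλ = -154.4° (west) — does not cross 180°.
Leg 4: -30.4° → +1.5°, shortest Δλ = 31.9° (east) — does not cross 180°.
Leg 5: +1.5° → +96.1°, shortest Δλ = 94.6° (east) — does not cross 180°.
Leg 6: +96.1° → -1.6°, shortest Δλ = -97.7° (west) — does not cross 180°.
Total crossings: 0.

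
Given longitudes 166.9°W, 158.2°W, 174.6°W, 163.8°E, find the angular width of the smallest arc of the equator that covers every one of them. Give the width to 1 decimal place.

Sort the longitudes: -174.6°, -166.9°, -158.2°, +163.8°.
Eastward gaps between consecutive values (wrapping around): 7.7°, 8.7°, 322.0°, 21.6°.
Largest gap = 322.0° ⇒ minimal covering band is its complement: 360° − 322.0° = 38.0°.
Band runs from +163.8° eastward to -158.2°, crossing the antimeridian.

38.0°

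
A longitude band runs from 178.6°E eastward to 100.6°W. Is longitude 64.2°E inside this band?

No

Band width going east from +178.6° to -100.6°: ((-100.6 − 178.6) mod 360) = 80.8°.
Offset of +64.2° east of the west edge: ((64.2 − 178.6) mod 360) = 245.6°.
245.6° > 80.8° ⇒ outside.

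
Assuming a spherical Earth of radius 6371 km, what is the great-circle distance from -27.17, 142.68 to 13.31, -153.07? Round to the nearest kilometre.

8259 km

Δλ = -153.07 − 142.68 = -295.75°; wrapped into (−180°, 180°]: 64.25°.
Δφ = 13.31 − -27.17 = 40.48°.
a = sin²(Δφ/2) + cos φ₁ · cos φ₂ · sin²(Δλ/2) = 0.364501.
c = 2·atan2(√a, √(1−a)) = 1.29637 rad → d = 6371·c ≈ 8259.15 km.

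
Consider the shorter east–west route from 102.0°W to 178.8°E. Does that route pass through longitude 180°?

Yes

Naïve |178.8 − -102.0| = 280.8° > 180°, so the shorter arc goes the other way round — across 180°.
Signed shortest Δλ = ((178.8 − -102.0 + 180) mod 360) − 180 = -79.2°.
Going west by 79.2° from -102.0° passes through 180° before reaching +178.8°.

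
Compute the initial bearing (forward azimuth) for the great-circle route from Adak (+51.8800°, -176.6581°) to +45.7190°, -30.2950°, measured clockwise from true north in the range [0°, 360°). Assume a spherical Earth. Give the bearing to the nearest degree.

23°

Δλ = -30.2950 − -176.6581 = 146.3631°.
θ = atan2( sin Δλ · cos φ₂ , cos φ₁ · sin φ₂ − sin φ₁ · cos φ₂ · cos Δλ )
  = atan2(0.38674, 0.89925) = 23.271° → normalised to [0°, 360°): 23.271°.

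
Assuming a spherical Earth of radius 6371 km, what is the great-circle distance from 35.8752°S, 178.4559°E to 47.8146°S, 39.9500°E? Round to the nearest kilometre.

9838 km

Δλ = 39.9500 − 178.4559 = -138.5059°.
Δφ = -47.8146 − -35.8752 = -11.9394°.
a = sin²(Δφ/2) + cos φ₁ · cos φ₂ · sin²(Δλ/2) = 0.486673.
c = 2·atan2(√a, √(1−a)) = 1.54414 rad → d = 6371·c ≈ 9837.71 km.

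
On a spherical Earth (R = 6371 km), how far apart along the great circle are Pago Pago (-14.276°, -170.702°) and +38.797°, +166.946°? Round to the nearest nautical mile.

Δλ = 166.946 − -170.702 = 337.648°; wrapped into (−180°, 180°]: -22.352°.
Δφ = 38.797 − -14.276 = 53.073°.
a = sin²(Δφ/2) + cos φ₁ · cos φ₂ · sin²(Δλ/2) = 0.227976.
c = 2·atan2(√a, √(1−a)) = 0.99554 rad → d = 6371·c ≈ 6342.61 km ≈ 3424.73 nmi.

3425 nmi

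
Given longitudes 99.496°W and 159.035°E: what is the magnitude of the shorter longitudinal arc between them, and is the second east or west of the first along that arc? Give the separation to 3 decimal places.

101.469° west

Raw difference: 159.035 − -99.496 = 258.531°.
Normalise into (−180°, 180°]: 258.531° − 360° = -101.469°.
Negative ⇒ the second point lies to the west; separation 101.469°.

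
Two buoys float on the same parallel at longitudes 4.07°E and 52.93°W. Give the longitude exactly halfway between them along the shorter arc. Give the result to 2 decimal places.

24.43°W

Signed shortest Δλ from +4.07° to -52.93° is -57.00°.
Midpoint longitude = +4.07° + (-57.00°)/2 = +4.07° − 28.50° = -24.43°.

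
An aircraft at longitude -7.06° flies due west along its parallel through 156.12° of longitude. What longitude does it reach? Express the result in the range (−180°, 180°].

-163.18°

Start at -7.06°; shift −156.12° → -163.18°.
-163.18° already lies in (−180°, 180°].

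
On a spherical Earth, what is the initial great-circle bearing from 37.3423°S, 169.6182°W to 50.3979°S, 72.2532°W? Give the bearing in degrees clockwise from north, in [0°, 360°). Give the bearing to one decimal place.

136.3°

Δλ = -72.2532 − -169.6182 = 97.3650°.
θ = atan2( sin Δλ · cos φ₂ , cos φ₁ · sin φ₂ − sin φ₁ · cos φ₂ · cos Δλ )
  = atan2(0.63219, -0.66213) = 136.325° → normalised to [0°, 360°): 136.325°.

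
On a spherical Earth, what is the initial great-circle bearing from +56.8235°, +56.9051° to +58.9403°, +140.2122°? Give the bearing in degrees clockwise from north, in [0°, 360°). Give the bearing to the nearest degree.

Δλ = 140.2122 − 56.9051 = 83.3071°.
θ = atan2( sin Δλ · cos φ₂ , cos φ₁ · sin φ₂ − sin φ₁ · cos φ₂ · cos Δλ )
  = atan2(0.51241, 0.41844) = 50.765° → normalised to [0°, 360°): 50.765°.

51°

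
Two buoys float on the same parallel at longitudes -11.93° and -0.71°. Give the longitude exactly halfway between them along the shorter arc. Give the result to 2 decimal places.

Signed shortest Δλ from -11.93° to -0.71° is +11.22°.
Midpoint longitude = -11.93° + (+11.22°)/2 = -11.93° + 5.61° = -6.32°.

-6.32°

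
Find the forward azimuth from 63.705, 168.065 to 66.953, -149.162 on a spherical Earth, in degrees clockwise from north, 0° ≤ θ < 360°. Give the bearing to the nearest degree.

Δλ = -149.162 − 168.065 = -317.227°; wrapped into (−180°, 180°]: 42.773°.
θ = atan2( sin Δλ · cos φ₂ , cos φ₁ · sin φ₂ − sin φ₁ · cos φ₂ · cos Δλ )
  = atan2(0.26586, 0.15000) = 60.568° → normalised to [0°, 360°): 60.568°.

61°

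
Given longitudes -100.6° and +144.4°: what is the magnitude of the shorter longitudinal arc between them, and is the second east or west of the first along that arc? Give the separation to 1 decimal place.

115.0° west

Raw difference: 144.4 − -100.6 = 245.0°.
Normalise into (−180°, 180°]: 245.0° − 360° = -115.0°.
Negative ⇒ the second point lies to the west; separation 115.0°.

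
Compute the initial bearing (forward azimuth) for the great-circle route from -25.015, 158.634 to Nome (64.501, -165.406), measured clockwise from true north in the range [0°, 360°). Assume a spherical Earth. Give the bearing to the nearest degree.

Δλ = -165.406 − 158.634 = -324.040°; wrapped into (−180°, 180°]: 35.960°.
θ = atan2( sin Δλ · cos φ₂ , cos φ₁ · sin φ₂ − sin φ₁ · cos φ₂ · cos Δλ )
  = atan2(0.25280, 0.96527) = 14.676° → normalised to [0°, 360°): 14.676°.

15°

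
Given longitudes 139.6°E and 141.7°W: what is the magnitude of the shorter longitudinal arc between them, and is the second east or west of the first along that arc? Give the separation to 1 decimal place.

78.7° east

Raw difference: -141.7 − 139.6 = -281.3°.
Normalise into (−180°, 180°]: -281.3° + 360° = 78.7°.
Positive ⇒ the second point lies to the east; separation 78.7°.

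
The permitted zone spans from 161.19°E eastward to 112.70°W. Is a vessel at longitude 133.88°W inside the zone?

Yes

Band width going east from +161.19° to -112.70°: ((-112.70 − 161.19) mod 360) = 86.11°.
Offset of -133.88° east of the west edge: ((-133.88 − 161.19) mod 360) = 64.93°.
64.93° ≤ 86.11° ⇒ inside.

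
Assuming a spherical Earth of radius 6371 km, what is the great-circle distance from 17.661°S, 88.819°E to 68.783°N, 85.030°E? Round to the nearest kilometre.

Δλ = 85.030 − 88.819 = -3.789°.
Δφ = 68.783 − -17.661 = 86.444°.
a = sin²(Δφ/2) + cos φ₁ · cos φ₂ · sin²(Δλ/2) = 0.469365.
c = 2·atan2(√a, √(1−a)) = 1.50949 rad → d = 6371·c ≈ 9616.95 km.

9617 km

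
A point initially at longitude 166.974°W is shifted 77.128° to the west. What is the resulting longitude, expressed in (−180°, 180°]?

115.898°E

Start at -166.974°; shift −77.128° → -244.102°.
-244.102° lies outside (−180°, 180°]; add 360° → +115.898°.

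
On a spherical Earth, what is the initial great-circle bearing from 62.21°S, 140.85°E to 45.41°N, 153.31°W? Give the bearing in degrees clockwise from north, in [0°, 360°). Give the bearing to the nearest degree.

Δλ = -153.31 − 140.85 = -294.16°; wrapped into (−180°, 180°]: 65.84°.
θ = atan2( sin Δλ · cos φ₂ , cos φ₁ · sin φ₂ − sin φ₁ · cos φ₂ · cos Δλ )
  = atan2(0.64054, 0.58622) = 47.535° → normalised to [0°, 360°): 47.535°.

48°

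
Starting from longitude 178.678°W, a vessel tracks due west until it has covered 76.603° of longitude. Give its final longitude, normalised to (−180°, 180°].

Start at -178.678°; shift −76.603° → -255.281°.
-255.281° lies outside (−180°, 180°]; add 360° → +104.719°.

104.719°E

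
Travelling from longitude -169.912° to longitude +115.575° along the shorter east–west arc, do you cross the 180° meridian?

Naïve |115.575 − -169.912| = 285.487° > 180°, so the shorter arc goes the other way round — across 180°.
Signed shortest Δλ = ((115.575 − -169.912 + 180) mod 360) − 180 = -74.513°.
Going west by 74.513° from -169.912° passes through 180° before reaching +115.575°.

Yes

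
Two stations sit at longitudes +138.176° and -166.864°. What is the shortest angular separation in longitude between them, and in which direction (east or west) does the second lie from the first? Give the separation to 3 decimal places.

54.960° east

Raw difference: -166.864 − 138.176 = -305.04°.
Normalise into (−180°, 180°]: -305.04° + 360° = 54.96°.
Positive ⇒ the second point lies to the east; separation 54.960°.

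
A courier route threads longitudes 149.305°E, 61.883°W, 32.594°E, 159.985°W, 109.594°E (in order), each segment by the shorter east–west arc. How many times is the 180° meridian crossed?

3

Leg 1: +149.305° → -61.883°, shortest Δλ = 148.812° (east) — crosses 180°.
Leg 2: -61.883° → +32.594°, shortest Δλ = 94.477° (east) — does not cross 180°.
Leg 3: +32.594° → -159.985°, shortest Δλ = 167.421° (east) — crosses 180°.
Leg 4: -159.985° → +109.594°, shortest Δλ = -90.421° (west) — crosses 180°.
Total crossings: 3.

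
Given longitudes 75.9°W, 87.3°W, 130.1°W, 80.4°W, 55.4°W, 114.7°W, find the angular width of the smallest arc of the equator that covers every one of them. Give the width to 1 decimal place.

74.7°

Sort the longitudes: -130.1°, -114.7°, -87.3°, -80.4°, -75.9°, -55.4°.
Eastward gaps between consecutive values (wrapping around): 15.4°, 27.4°, 6.9°, 4.5°, 20.5°, 285.3°.
Largest gap = 285.3° ⇒ minimal covering band is its complement: 360° − 285.3° = 74.7°.
Band runs from -130.1° eastward to -55.4°.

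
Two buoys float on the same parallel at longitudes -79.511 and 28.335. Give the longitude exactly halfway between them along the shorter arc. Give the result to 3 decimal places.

-25.588°

Signed shortest Δλ from -79.511° to +28.335° is +107.846°.
Midpoint longitude = -79.511° + (+107.846°)/2 = -79.511° + 53.923° = -25.588°.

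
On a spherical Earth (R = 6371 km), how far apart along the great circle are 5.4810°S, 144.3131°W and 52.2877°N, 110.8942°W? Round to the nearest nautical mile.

Δλ = -110.8942 − -144.3131 = 33.4189°.
Δφ = 52.2877 − -5.4810 = 57.7687°.
a = sin²(Δφ/2) + cos φ₁ · cos φ₂ · sin²(Δλ/2) = 0.283667.
c = 2·atan2(√a, √(1−a)) = 1.12335 rad → d = 6371·c ≈ 7156.85 km ≈ 3864.39 nmi.

3864 nmi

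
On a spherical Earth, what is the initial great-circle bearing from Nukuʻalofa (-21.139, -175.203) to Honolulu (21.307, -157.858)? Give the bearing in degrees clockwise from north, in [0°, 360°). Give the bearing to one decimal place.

22.8°

Δλ = -157.858 − -175.203 = 17.345°.
θ = atan2( sin Δλ · cos φ₂ , cos φ₁ · sin φ₂ − sin φ₁ · cos φ₂ · cos Δλ )
  = atan2(0.27775, 0.65962) = 22.835° → normalised to [0°, 360°): 22.835°.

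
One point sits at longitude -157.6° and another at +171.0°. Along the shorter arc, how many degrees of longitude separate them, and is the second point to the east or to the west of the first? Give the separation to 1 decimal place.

Raw difference: 171.0 − -157.6 = 328.6°.
Normalise into (−180°, 180°]: 328.6° − 360° = -31.4°.
Negative ⇒ the second point lies to the west; separation 31.4°.

31.4° west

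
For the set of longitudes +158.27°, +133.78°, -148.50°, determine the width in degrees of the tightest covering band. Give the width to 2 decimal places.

Sort the longitudes: -148.50°, +133.78°, +158.27°.
Eastward gaps between consecutive values (wrapping around): 282.28°, 24.49°, 53.23°.
Largest gap = 282.28° ⇒ minimal covering band is its complement: 360° − 282.28° = 77.72°.
Band runs from +133.78° eastward to -148.50°, crossing the antimeridian.

77.72°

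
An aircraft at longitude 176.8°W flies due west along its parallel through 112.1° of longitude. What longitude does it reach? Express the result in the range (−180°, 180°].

71.1°E

Start at -176.8°; shift −112.1° → -288.9°.
-288.9° lies outside (−180°, 180°]; add 360° → +71.1°.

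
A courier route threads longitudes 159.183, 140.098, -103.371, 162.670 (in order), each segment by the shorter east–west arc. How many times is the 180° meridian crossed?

2

Leg 1: +159.183° → +140.098°, shortest Δλ = -19.085° (west) — does not cross 180°.
Leg 2: +140.098° → -103.371°, shortest Δλ = 116.531° (east) — crosses 180°.
Leg 3: -103.371° → +162.670°, shortest Δλ = -93.959° (west) — crosses 180°.
Total crossings: 2.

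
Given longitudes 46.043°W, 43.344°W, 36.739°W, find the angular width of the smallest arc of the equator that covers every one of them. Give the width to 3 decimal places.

Sort the longitudes: -46.043°, -43.344°, -36.739°.
Eastward gaps between consecutive values (wrapping around): 2.699°, 6.605°, 350.696°.
Largest gap = 350.696° ⇒ minimal covering band is its complement: 360° − 350.696° = 9.304°.
Band runs from -46.043° eastward to -36.739°.

9.304°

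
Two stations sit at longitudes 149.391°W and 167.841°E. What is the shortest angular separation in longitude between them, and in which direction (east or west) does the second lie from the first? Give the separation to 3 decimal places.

Raw difference: 167.841 − -149.391 = 317.232°.
Normalise into (−180°, 180°]: 317.232° − 360° = -42.768°.
Negative ⇒ the second point lies to the west; separation 42.768°.

42.768° west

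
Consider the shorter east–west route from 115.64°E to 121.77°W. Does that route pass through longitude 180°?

Yes

Naïve |-121.77 − 115.64| = 237.41° > 180°, so the shorter arc goes the other way round — across 180°.
Signed shortest Δλ = ((-121.77 − 115.64 + 180) mod 360) − 180 = 122.59°.
Going east by 122.59° from +115.64° passes through 180° before reaching -121.77°.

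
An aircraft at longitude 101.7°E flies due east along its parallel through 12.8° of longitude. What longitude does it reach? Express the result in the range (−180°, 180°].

Start at +101.7°; shift +12.8° → +114.5°.
+114.5° already lies in (−180°, 180°].

114.5°E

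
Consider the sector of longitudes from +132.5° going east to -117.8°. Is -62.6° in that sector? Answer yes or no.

Band width going east from +132.5° to -117.8°: ((-117.8 − 132.5) mod 360) = 109.7°.
Offset of -62.6° east of the west edge: ((-62.6 − 132.5) mod 360) = 164.9°.
164.9° > 109.7° ⇒ outside.

No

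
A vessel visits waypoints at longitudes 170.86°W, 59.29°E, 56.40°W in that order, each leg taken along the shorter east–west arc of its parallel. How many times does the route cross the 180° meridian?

1

Leg 1: -170.86° → +59.29°, shortest Δλ = -129.85° (west) — crosses 180°.
Leg 2: +59.29° → -56.40°, shortest Δλ = -115.69° (west) — does not cross 180°.
Total crossings: 1.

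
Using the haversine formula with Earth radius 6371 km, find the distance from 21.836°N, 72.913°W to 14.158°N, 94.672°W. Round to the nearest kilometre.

2451 km

Δλ = -94.672 − -72.913 = -21.759°.
Δφ = 14.158 − 21.836 = -7.678°.
a = sin²(Δφ/2) + cos φ₁ · cos φ₂ · sin²(Δλ/2) = 0.036547.
c = 2·atan2(√a, √(1−a)) = 0.38471 rad → d = 6371·c ≈ 2451.00 km.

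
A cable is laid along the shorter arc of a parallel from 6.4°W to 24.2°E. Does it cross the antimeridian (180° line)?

Signed shortest Δλ = ((24.2 − -6.4 + 180) mod 360) − 180 = 30.6°.
Going east by 30.6° from -6.4° reaches +24.2° without touching 180°.

No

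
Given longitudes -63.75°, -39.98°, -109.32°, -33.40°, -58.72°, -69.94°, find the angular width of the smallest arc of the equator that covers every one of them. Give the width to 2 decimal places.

Sort the longitudes: -109.32°, -69.94°, -63.75°, -58.72°, -39.98°, -33.40°.
Eastward gaps between consecutive values (wrapping around): 39.38°, 6.19°, 5.03°, 18.74°, 6.58°, 284.08°.
Largest gap = 284.08° ⇒ minimal covering band is its complement: 360° − 284.08° = 75.92°.
Band runs from -109.32° eastward to -33.40°.

75.92°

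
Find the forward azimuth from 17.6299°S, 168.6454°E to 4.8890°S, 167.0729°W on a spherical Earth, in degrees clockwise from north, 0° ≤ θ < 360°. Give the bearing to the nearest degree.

Δλ = -167.0729 − 168.6454 = -335.7183°; wrapped into (−180°, 180°]: 24.2817°.
θ = atan2( sin Δλ · cos φ₂ , cos φ₁ · sin φ₂ − sin φ₁ · cos φ₂ · cos Δλ )
  = atan2(0.40973, 0.19385) = 64.681° → normalised to [0°, 360°): 64.681°.

65°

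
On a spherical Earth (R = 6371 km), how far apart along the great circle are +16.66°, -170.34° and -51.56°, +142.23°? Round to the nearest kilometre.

Δλ = 142.23 − -170.34 = 312.57°; wrapped into (−180°, 180°]: -47.43°.
Δφ = -51.56 − 16.66 = -68.22°.
a = sin²(Δφ/2) + cos φ₁ · cos φ₂ · sin²(Δλ/2) = 0.410819.
c = 2·atan2(√a, √(1−a)) = 1.39147 rad → d = 6371·c ≈ 8865.09 km.

8865 km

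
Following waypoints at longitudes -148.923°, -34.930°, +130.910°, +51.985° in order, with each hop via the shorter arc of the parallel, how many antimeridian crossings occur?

0

Leg 1: -148.923° → -34.930°, shortest Δλ = 113.993° (east) — does not cross 180°.
Leg 2: -34.930° → +130.910°, shortest Δλ = 165.84° (east) — does not cross 180°.
Leg 3: +130.910° → +51.985°, shortest Δλ = -78.925° (west) — does not cross 180°.
Total crossings: 0.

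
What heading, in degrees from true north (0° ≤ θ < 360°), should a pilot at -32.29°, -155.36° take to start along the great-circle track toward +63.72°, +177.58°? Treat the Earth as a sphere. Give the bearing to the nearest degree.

Δλ = 177.58 − -155.36 = 332.94°; wrapped into (−180°, 180°]: -27.06°.
θ = atan2( sin Δλ · cos φ₂ , cos φ₁ · sin φ₂ − sin φ₁ · cos φ₂ · cos Δλ )
  = atan2(-0.20142, 0.96861) = -11.747° → normalised to [0°, 360°): 348.253°.

348°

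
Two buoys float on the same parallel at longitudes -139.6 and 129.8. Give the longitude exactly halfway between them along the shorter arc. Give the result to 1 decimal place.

Signed shortest Δλ from -139.6° to +129.8° is -90.6°.
Midpoint longitude = -139.6° + (-90.6°)/2 = -139.6° − 45.3° = -184.9°.
Normalise into (−180°, 180°]: +175.1°.
(The naïve average (-139.6 + +129.8)/2 = -4.9° is on the wrong side of the globe.)

+175.1°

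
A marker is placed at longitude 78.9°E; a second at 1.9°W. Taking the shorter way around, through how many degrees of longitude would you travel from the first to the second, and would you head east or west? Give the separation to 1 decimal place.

80.8° west

Raw difference: -1.9 − 78.9 = -80.8°.
Normalise into (−180°, 180°]: -80.8° stays -80.8°.
Negative ⇒ the second point lies to the west; separation 80.8°.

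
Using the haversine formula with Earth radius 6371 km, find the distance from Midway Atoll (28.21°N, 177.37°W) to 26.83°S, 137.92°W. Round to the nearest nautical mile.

4011 nmi

Δλ = -137.92 − -177.37 = 39.45°.
Δφ = -26.83 − 28.21 = -55.04°.
a = sin²(Δφ/2) + cos φ₁ · cos φ₂ · sin²(Δλ/2) = 0.303072.
c = 2·atan2(√a, √(1−a)) = 1.16597 rad → d = 6371·c ≈ 7428.42 km ≈ 4011.02 nmi.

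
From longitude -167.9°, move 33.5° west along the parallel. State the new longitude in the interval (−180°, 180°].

+158.6°

Start at -167.9°; shift −33.5° → -201.4°.
-201.4° lies outside (−180°, 180°]; add 360° → +158.6°.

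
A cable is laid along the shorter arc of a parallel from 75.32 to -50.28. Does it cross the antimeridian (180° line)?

Signed shortest Δλ = ((-50.28 − 75.32 + 180) mod 360) − 180 = -125.6°.
Going west by 125.6° from +75.32° reaches -50.28° without touching 180°.

No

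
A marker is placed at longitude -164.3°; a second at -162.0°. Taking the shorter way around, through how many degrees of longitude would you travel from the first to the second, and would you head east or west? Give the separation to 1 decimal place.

Raw difference: -162.0 − -164.3 = 2.3°.
Normalise into (−180°, 180°]: 2.3° stays 2.3°.
Positive ⇒ the second point lies to the east; separation 2.3°.

2.3° east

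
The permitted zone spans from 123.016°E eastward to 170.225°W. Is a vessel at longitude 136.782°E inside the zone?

Yes

Band width going east from +123.016° to -170.225°: ((-170.225 − 123.016) mod 360) = 66.759°.
Offset of +136.782° east of the west edge: ((136.782 − 123.016) mod 360) = 13.766°.
13.766° ≤ 66.759° ⇒ inside.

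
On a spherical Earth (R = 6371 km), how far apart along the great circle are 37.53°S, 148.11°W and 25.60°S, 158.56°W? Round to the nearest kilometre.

1653 km

Δλ = -158.56 − -148.11 = -10.45°.
Δφ = -25.60 − -37.53 = 11.93°.
a = sin²(Δφ/2) + cos φ₁ · cos φ₂ · sin²(Δλ/2) = 0.016731.
c = 2·atan2(√a, √(1−a)) = 0.25942 rad → d = 6371·c ≈ 1652.77 km.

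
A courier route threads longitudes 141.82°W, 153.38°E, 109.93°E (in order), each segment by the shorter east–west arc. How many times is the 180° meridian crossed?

1

Leg 1: -141.82° → +153.38°, shortest Δλ = -64.8° (west) — crosses 180°.
Leg 2: +153.38° → +109.93°, shortest Δλ = -43.45° (west) — does not cross 180°.
Total crossings: 1.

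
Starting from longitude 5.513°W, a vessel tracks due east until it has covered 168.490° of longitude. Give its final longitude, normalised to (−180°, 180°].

Start at -5.513°; shift +168.490° → +162.977°.
+162.977° already lies in (−180°, 180°].

162.977°E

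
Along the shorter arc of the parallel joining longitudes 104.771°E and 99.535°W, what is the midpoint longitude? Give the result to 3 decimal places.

Signed shortest Δλ from +104.771° to -99.535° is +155.694°.
Midpoint longitude = +104.771° + (+155.694°)/2 = +104.771° + 77.847° = +182.618°.
Normalise into (−180°, 180°]: -177.382°.
(The naïve average (+104.771 + -99.535)/2 = 2.618° is on the wrong side of the globe.)

177.382°W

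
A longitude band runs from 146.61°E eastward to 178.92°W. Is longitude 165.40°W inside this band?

Band width going east from +146.61° to -178.92°: ((-178.92 − 146.61) mod 360) = 34.47°.
Offset of -165.40° east of the west edge: ((-165.40 − 146.61) mod 360) = 47.99°.
47.99° > 34.47° ⇒ outside.

No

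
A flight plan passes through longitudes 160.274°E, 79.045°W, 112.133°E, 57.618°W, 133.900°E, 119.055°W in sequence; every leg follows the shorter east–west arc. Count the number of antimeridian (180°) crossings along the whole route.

Leg 1: +160.274° → -79.045°, shortest Δλ = 120.681° (east) — crosses 180°.
Leg 2: -79.045° → +112.133°, shortest Δλ = -168.822° (west) — crosses 180°.
Leg 3: +112.133° → -57.618°, shortest Δλ = -169.751° (west) — does not cross 180°.
Leg 4: -57.618° → +133.900°, shortest Δλ = -168.482° (west) — crosses 180°.
Leg 5: +133.900° → -119.055°, shortest Δλ = 107.045° (east) — crosses 180°.
Total crossings: 4.

4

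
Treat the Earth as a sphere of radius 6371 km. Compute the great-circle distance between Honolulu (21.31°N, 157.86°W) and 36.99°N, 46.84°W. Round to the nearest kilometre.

10315 km

Δλ = -46.84 − -157.86 = 111.02°.
Δφ = 36.99 − 21.31 = 15.68°.
a = sin²(Δφ/2) + cos φ₁ · cos φ₂ · sin²(Δλ/2) = 0.524129.
c = 2·atan2(√a, √(1−a)) = 1.61907 rad → d = 6371·c ≈ 10315.11 km.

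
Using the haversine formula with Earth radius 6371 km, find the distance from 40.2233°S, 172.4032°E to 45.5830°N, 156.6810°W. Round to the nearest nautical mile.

5413 nmi

Δλ = -156.6810 − 172.4032 = -329.0842°; wrapped into (−180°, 180°]: 30.9158°.
Δφ = 45.5830 − -40.2233 = 85.8063°.
a = sin²(Δφ/2) + cos φ₁ · cos φ₂ · sin²(Δλ/2) = 0.501397.
c = 2·atan2(√a, √(1−a)) = 1.57359 rad → d = 6371·c ≈ 10025.35 km ≈ 5413.25 nmi.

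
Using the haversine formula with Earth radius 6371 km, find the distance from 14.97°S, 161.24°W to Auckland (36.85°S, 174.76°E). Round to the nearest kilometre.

Δλ = 174.76 − -161.24 = 336.00°; wrapped into (−180°, 180°]: -24.00°.
Δφ = -36.85 − -14.97 = -21.88°.
a = sin²(Δφ/2) + cos φ₁ · cos φ₂ · sin²(Δλ/2) = 0.069434.
c = 2·atan2(√a, √(1−a)) = 0.53330 rad → d = 6371·c ≈ 3397.67 km.

3398 km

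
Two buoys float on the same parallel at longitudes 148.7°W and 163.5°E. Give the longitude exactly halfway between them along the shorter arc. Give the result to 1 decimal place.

Signed shortest Δλ from -148.7° to +163.5° is -47.8°.
Midpoint longitude = -148.7° + (-47.8°)/2 = -148.7° − 23.9° = -172.6°.
(The naïve average (-148.7 + +163.5)/2 = 7.4° is on the wrong side of the globe.)

172.6°W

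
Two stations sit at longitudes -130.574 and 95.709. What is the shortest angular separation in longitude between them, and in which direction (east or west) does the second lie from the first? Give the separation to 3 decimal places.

Raw difference: 95.709 − -130.574 = 226.283°.
Normalise into (−180°, 180°]: 226.283° − 360° = -133.717°.
Negative ⇒ the second point lies to the west; separation 133.717°.

133.717° west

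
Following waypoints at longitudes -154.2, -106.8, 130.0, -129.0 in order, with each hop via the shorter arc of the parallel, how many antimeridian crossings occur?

2

Leg 1: -154.2° → -106.8°, shortest Δλ = 47.4° (east) — does not cross 180°.
Leg 2: -106.8° → +130.0°, shortest Δλ = -123.2° (west) — crosses 180°.
Leg 3: +130.0° → -129.0°, shortest Δλ = 101.0° (east) — crosses 180°.
Total crossings: 2.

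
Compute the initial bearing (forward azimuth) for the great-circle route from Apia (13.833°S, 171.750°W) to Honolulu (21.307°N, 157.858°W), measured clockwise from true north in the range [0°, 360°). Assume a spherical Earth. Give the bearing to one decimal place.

21.5°

Δλ = -157.858 − -171.750 = 13.892°.
θ = atan2( sin Δλ · cos φ₂ , cos φ₁ · sin φ₂ − sin φ₁ · cos φ₂ · cos Δλ )
  = atan2(0.22368, 0.56906) = 21.458° → normalised to [0°, 360°): 21.458°.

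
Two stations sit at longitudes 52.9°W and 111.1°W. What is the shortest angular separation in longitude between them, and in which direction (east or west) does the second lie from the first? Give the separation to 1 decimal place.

Raw difference: -111.1 − -52.9 = -58.2°.
Normalise into (−180°, 180°]: -58.2° stays -58.2°.
Negative ⇒ the second point lies to the west; separation 58.2°.

58.2° west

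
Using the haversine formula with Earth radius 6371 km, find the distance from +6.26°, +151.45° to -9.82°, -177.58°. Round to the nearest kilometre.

3869 km

Δλ = -177.58 − 151.45 = -329.03°; wrapped into (−180°, 180°]: 30.97°.
Δφ = -9.82 − 6.26 = -16.08°.
a = sin²(Δφ/2) + cos φ₁ · cos φ₂ · sin²(Δλ/2) = 0.089380.
c = 2·atan2(√a, √(1−a)) = 0.60722 rad → d = 6371·c ≈ 3868.58 km.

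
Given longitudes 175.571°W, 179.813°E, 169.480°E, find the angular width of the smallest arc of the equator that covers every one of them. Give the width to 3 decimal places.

Sort the longitudes: -175.571°, +169.480°, +179.813°.
Eastward gaps between consecutive values (wrapping around): 345.051°, 10.333°, 4.616°.
Largest gap = 345.051° ⇒ minimal covering band is its complement: 360° − 345.051° = 14.949°.
Band runs from +169.480° eastward to -175.571°, crossing the antimeridian.

14.949°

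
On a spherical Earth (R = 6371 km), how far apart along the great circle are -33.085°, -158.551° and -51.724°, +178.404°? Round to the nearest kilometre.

Δλ = 178.404 − -158.551 = 336.955°; wrapped into (−180°, 180°]: -23.045°.
Δφ = -51.724 − -33.085 = -18.639°.
a = sin²(Δφ/2) + cos φ₁ · cos φ₂ · sin²(Δλ/2) = 0.046934.
c = 2·atan2(√a, √(1−a)) = 0.43675 rad → d = 6371·c ≈ 2782.51 km.

2783 km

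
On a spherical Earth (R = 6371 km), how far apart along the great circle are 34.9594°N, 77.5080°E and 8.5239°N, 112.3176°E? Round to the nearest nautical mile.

2484 nmi

Δλ = 112.3176 − 77.5080 = 34.8096°.
Δφ = 8.5239 − 34.9594 = -26.4355°.
a = sin²(Δφ/2) + cos φ₁ · cos φ₂ · sin²(Δλ/2) = 0.124800.
c = 2·atan2(√a, √(1−a)) = 0.72213 rad → d = 6371·c ≈ 4600.70 km ≈ 2484.18 nmi.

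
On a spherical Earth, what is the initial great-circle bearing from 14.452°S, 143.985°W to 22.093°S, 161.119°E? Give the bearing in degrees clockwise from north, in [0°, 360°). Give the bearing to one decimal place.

253.0°

Δλ = 161.119 − -143.985 = 305.104°; wrapped into (−180°, 180°]: -54.896°.
θ = atan2( sin Δλ · cos φ₂ , cos φ₁ · sin φ₂ − sin φ₁ · cos φ₂ · cos Δλ )
  = atan2(-0.75804, -0.23123) = -106.964° → normalised to [0°, 360°): 253.036°.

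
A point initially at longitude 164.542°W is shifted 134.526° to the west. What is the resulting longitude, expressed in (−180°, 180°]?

60.932°E

Start at -164.542°; shift −134.526° → -299.068°.
-299.068° lies outside (−180°, 180°]; add 360° → +60.932°.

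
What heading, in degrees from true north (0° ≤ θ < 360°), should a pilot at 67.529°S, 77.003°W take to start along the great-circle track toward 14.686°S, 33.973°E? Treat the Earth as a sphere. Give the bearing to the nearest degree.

Δλ = 33.973 − -77.003 = 110.976°.
θ = atan2( sin Δλ · cos φ₂ , cos φ₁ · sin φ₂ − sin φ₁ · cos φ₂ · cos Δλ )
  = atan2(0.90323, -0.41689) = 114.776° → normalised to [0°, 360°): 114.776°.

115°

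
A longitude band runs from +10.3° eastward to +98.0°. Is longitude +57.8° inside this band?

Band width going east from +10.3° to +98.0°: ((98.0 − 10.3) mod 360) = 87.7°.
Offset of +57.8° east of the west edge: ((57.8 − 10.3) mod 360) = 47.5°.
47.5° ≤ 87.7° ⇒ inside.

Yes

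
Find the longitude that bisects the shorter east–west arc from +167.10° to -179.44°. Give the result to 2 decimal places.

+173.83°

Signed shortest Δλ from +167.10° to -179.44° is +13.46°.
Midpoint longitude = +167.10° + (+13.46°)/2 = +167.10° + 6.73° = +173.83°.
(The naïve average (+167.10 + -179.44)/2 = -6.17° is on the wrong side of the globe.)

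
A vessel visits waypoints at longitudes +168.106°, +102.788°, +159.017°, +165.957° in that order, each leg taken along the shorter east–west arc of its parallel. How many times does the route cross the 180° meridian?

Leg 1: +168.106° → +102.788°, shortest Δλ = -65.318° (west) — does not cross 180°.
Leg 2: +102.788° → +159.017°, shortest Δλ = 56.229° (east) — does not cross 180°.
Leg 3: +159.017° → +165.957°, shortest Δλ = 6.94° (east) — does not cross 180°.
Total crossings: 0.

0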